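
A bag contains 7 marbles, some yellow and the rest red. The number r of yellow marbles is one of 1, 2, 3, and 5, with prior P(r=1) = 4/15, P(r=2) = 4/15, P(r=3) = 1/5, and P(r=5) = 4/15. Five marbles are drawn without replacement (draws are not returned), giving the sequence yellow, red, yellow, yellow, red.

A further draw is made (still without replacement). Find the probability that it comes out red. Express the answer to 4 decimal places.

The likelihood of the observed sequence under each hypothesis: P(data | r = 1) = (1/7)(6/6)(0/5) = 0; P(data | r = 2) = (2/7)(5/6)(1/5)(0/4) = 0; P(data | r = 3) = (3/7)(4/6)(2/5)(1/4)(3/3) = 0.028571; P(data | r = 5) = (5/7)(2/6)(4/5)(3/4)(1/3) = 0.047619.
Multiplying each by its prior: 4/15 · 0 = 0, 4/15 · 0 = 0, 1/5 · 0.028571 = 0.0057143, 4/15 · 0.047619 = 0.012698; with total 0.018413.
The posterior is then P(r = 1 | data) = 0, P(r = 2 | data) = 0, P(r = 3 | data) = 0.31034, P(r = 5 | data) = 0.68966.
So P(red next | data) = Σ P(red next | H) P(H | data) = (1)(0.31034) + (0)(0.68966) = 0.31034.

0.3103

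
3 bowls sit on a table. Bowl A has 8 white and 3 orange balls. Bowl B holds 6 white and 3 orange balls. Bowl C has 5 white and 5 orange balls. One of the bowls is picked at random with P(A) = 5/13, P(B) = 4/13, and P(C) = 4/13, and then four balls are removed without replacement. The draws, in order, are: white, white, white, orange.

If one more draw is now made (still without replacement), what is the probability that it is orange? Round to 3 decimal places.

Under each hypothesis, the probability of the observed sequence is: P(data | bowl A) = (8/11)(7/10)(6/9)(3/8) = 7/55; P(data | bowl B) = (6/9)(5/8)(4/7)(3/6) = 5/42; P(data | bowl C) = (5/10)(4/9)(3/8)(5/7) = 5/84.
The prior-weighted likelihoods are 5/13 · 7/55 = 7/143, 4/13 · 5/42 = 10/273, 4/13 · 5/84 = 5/273; these sum to 8/77.
Dividing through by the total gives posterior P(bowl A | data) = 49/104, P(bowl B | data) = 55/156, P(bowl C | data) = 55/312.
The predictive probability is P(orange next | data) = (2/7)(49/104) + (2/5)(55/156) + (2/3)(55/312) = 46/117.

0.393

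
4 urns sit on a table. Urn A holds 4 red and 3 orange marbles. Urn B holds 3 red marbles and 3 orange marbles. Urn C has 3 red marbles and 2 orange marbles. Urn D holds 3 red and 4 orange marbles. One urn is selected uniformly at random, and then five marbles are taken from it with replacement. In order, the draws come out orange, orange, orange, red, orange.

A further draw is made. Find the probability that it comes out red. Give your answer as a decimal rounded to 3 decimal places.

0.497

The likelihood of the observed sequence under each hypothesis: P(data | urn A) = (3/7)(3/7)(3/7)(4/7)(3/7) = 0.019278; P(data | urn B) = (3/6)(3/6)(3/6)(3/6)(3/6) = 0.03125; P(data | urn C) = (2/5)(2/5)(2/5)(3/5)(2/5) = 0.01536; P(data | urn D) = (4/7)(4/7)(4/7)(3/7)(4/7) = 0.045695.
The prior-weighted likelihoods are 1/4 · 0.019278 = 0.0048194, 1/4 · 0.03125 = 0.0078125, 1/4 · 0.01536 = 0.00384, 1/4 · 0.045695 = 0.011424; summing to 0.027896.
The posterior is then P(urn A | data) = 0.17277, P(urn B | data) = 0.28006, P(urn C | data) = 0.13766, P(urn D | data) = 0.40952.
So P(red next | data) = Σ P(red next | H) P(H | data) = (4/7)(0.17277) + (1/2)(0.28006) + (3/5)(0.13766) + (3/7)(0.40952) = 0.49685.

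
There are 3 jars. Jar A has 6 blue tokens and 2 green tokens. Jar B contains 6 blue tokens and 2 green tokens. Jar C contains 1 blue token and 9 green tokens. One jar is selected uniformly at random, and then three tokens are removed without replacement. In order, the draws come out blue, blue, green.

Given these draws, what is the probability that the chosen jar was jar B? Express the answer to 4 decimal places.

0.5000

For each hypothesis, P(data | H) works out to: P(data | jar A) = (6/8)(5/7)(2/6) = 5/28; P(data | jar B) = (6/8)(5/7)(2/6) = 5/28; P(data | jar C) = (1/10)(0/9) = 0.
The prior-weighted likelihoods are 1/3 · 5/28 = 5/84, 1/3 · 5/28 = 5/84, 1/3 · 0 = 0; these sum to 5/42.
So P(jar B | data) = (5/84) / (5/42) = 1/2.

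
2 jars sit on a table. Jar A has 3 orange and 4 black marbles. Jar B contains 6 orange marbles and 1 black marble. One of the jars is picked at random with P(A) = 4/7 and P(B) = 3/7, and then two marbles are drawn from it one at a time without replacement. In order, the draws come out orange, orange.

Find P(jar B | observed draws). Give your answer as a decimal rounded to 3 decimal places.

0.789

Compute the likelihood of the observed sequence for each case: P(data | jar A) = (3/7)(2/6) = 1/7; P(data | jar B) = (6/7)(5/6) = 5/7.
Multiplying each by its prior: 4/7 · 1/7 = 4/49, 3/7 · 5/7 = 15/49; with total 19/49.
By Bayes' rule, P(jar B | data) = (15/49) / (19/49) = 15/19.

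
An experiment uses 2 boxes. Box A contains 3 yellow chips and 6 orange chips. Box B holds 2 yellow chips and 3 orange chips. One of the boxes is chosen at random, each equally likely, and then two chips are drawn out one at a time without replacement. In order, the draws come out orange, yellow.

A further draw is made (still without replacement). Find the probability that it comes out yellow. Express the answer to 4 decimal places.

Under each hypothesis, the probability of the observed sequence is: P(data | box A) = (6/9)(3/8) = 1/4; P(data | box B) = (3/5)(2/4) = 3/10.
The prior-weighted likelihoods are 1/2 · 1/4 = 1/8, 1/2 · 3/10 = 3/20; these sum to 11/40.
The posterior is then P(box A | data) = 5/11, P(box B | data) = 6/11.
The predictive probability is P(yellow next | data) = (2/7)(5/11) + (1/3)(6/11) = 24/77.

0.3117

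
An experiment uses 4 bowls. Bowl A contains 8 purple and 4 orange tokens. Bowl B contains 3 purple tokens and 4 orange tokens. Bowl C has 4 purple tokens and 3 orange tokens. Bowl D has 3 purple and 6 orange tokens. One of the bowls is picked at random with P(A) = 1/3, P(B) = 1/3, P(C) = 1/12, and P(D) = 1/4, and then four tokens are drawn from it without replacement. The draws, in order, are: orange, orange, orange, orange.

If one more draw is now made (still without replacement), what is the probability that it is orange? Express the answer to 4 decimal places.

The likelihood of the observed sequence under each hypothesis: P(data | bowl A) = (4/12)(3/11)(2/10)(1/9) = 0.0020202; P(data | bowl B) = (4/7)(3/6)(2/5)(1/4) = 0.028571; P(data | bowl C) = (3/7)(2/6)(1/5)(0/4) = 0; P(data | bowl D) = (6/9)(5/8)(4/7)(3/6) = 0.11905.
The prior-weighted likelihoods are 1/3 · 0.0020202 = 0.0006734, 1/3 · 0.028571 = 0.0095238, 1/12 · 0 = 0, 1/4 · 0.11905 = 0.029762; these sum to 0.039959.
Dividing through by the total gives posterior P(bowl A | data) = 0.016852, P(bowl B | data) = 0.23834, P(bowl C | data) = 0, P(bowl D | data) = 0.74481.
So P(orange next | data) = Σ P(orange next | H) P(H | data) = (0)(0.016852) + (0)(0.23834) + (2/5)(0.74481) = 0.29792.

0.2979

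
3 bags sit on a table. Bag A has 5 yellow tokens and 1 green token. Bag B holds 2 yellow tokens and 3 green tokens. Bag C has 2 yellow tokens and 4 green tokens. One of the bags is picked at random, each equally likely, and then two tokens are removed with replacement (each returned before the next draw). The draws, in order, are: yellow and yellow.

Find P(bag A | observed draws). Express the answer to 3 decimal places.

Compute the likelihood of the observed sequence for each case: P(data | bag A) = (5/6)(5/6) = 0.69444; P(data | bag B) = (2/5)(2/5) = 0.16; P(data | bag C) = (2/6)(2/6) = 0.11111.
Multiplying each by its prior: 1/3 · 0.69444 = 0.23148, 1/3 · 0.16 = 0.053333, 1/3 · 0.11111 = 0.037037; summing to 0.32185.
By Bayes' rule, P(bag A | data) = (0.23148) / (0.32185) = 0.71922.

0.719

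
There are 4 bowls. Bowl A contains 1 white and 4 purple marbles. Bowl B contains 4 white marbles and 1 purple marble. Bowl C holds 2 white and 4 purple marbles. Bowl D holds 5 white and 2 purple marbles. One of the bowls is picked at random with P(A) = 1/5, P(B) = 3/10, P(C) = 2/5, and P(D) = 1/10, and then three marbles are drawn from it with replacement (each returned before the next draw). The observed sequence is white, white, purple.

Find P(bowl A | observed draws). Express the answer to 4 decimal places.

0.0719

Under each hypothesis, the probability of the observed sequence is: P(data | bowl A) = (1/5)(1/5)(4/5) = 0.032; P(data | bowl B) = (4/5)(4/5)(1/5) = 0.128; P(data | bowl C) = (2/6)(2/6)(4/6) = 0.074074; P(data | bowl D) = (5/7)(5/7)(2/7) = 0.14577.
Weighting by the prior gives 1/5 · 0.032 = 0.0064, 3/10 · 0.128 = 0.0384, 2/5 · 0.074074 = 0.02963, 1/10 · 0.14577 = 0.014577; these sum to 0.089007.
So P(bowl A | data) = (0.0064) / (0.089007) = 0.071905.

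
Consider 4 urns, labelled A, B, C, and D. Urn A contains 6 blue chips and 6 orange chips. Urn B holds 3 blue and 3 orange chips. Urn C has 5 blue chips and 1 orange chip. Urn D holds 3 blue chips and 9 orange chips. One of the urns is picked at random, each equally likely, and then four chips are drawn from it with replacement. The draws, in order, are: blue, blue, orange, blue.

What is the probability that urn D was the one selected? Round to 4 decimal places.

The likelihood of the observed sequence under each hypothesis: P(data | urn A) = (6/12)(6/12)(6/12)(6/12) = 0.0625; P(data | urn B) = (3/6)(3/6)(3/6)(3/6) = 0.0625; P(data | urn C) = (5/6)(5/6)(1/6)(5/6) = 0.096451; P(data | urn D) = (3/12)(3/12)(9/12)(3/12) = 0.011719.
Weighting by the prior gives 1/4 · 0.0625 = 0.015625, 1/4 · 0.0625 = 0.015625, 1/4 · 0.096451 = 0.024113, 1/4 · 0.011719 = 0.0029297; these sum to 0.058292.
So P(urn D | data) = (0.0029297) / (0.058292) = 0.050259.

0.0503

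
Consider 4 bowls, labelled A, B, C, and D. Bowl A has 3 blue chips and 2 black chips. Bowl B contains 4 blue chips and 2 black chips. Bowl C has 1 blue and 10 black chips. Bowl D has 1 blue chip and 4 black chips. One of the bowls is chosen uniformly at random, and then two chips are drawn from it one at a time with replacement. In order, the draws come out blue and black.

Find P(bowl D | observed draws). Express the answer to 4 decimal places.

The likelihood of the observed sequence under each hypothesis: P(data | bowl A) = (3/5)(2/5) = 0.24; P(data | bowl B) = (4/6)(2/6) = 0.22222; P(data | bowl C) = (1/11)(10/11) = 0.082645; P(data | bowl D) = (1/5)(4/5) = 0.16.
Weighting by the prior gives 1/4 · 0.24 = 0.06, 1/4 · 0.22222 = 0.055556, 1/4 · 0.082645 = 0.020661, 1/4 · 0.16 = 0.04; summing to 0.17622.
So P(bowl D | data) = (0.04) / (0.17622) = 0.22699.

0.2270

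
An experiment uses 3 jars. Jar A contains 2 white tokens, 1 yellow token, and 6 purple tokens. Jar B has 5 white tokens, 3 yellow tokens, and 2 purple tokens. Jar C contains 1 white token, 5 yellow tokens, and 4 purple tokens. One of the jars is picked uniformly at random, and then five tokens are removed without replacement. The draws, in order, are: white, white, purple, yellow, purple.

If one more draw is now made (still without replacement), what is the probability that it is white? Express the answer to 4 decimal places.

Under each hypothesis, the probability of the observed sequence is: P(data | jar A) = (2/9)(1/8)(6/7)(1/6)(5/5) = 1/252; P(data | jar B) = (5/10)(4/9)(2/8)(3/7)(1/6) = 1/252; P(data | jar C) = (1/10)(0/9) = 0.
Weighting by the prior gives 1/3 · 1/252 = 1/756, 1/3 · 1/252 = 1/756, 1/3 · 0 = 0; these sum to 1/378.
The posterior is then P(jar A | data) = 1/2, P(jar B | data) = 1/2, P(jar C | data) = 0.
The predictive probability is P(white next | data) = (0)(1/2) + (3/5)(1/2) = 3/10.

0.3000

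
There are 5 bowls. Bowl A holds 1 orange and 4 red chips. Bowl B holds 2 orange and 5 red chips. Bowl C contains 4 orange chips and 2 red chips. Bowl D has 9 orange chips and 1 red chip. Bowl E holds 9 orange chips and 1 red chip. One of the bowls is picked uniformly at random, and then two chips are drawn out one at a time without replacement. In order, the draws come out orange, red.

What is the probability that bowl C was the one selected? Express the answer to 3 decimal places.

Under each hypothesis, the probability of the observed sequence is: P(data | bowl A) = (1/5)(4/4) = 1/5; P(data | bowl B) = (2/7)(5/6) = 5/21; P(data | bowl C) = (4/6)(2/5) = 4/15; P(data | bowl D) = (9/10)(1/9) = 1/10; P(data | bowl E) = (9/10)(1/9) = 1/10.
Multiplying each by its prior: 1/5 · 1/5 = 1/25, 1/5 · 5/21 = 1/21, 1/5 · 4/15 = 4/75, 1/5 · 1/10 = 1/50, 1/5 · 1/10 = 1/50; summing to 19/105.
Hence P(bowl C | data) = (4/75) / (19/105) = 28/95.

0.295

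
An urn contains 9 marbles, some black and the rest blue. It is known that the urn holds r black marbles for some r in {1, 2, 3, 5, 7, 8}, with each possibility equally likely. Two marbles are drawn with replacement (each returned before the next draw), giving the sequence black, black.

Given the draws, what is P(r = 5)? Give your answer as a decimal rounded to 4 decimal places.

The likelihood of the observed sequence under each hypothesis: P(data | r = 1) = (1/9)(1/9) = 1/81; P(data | r = 2) = (2/9)(2/9) = 4/81; P(data | r = 3) = (3/9)(3/9) = 1/9; P(data | r = 5) = (5/9)(5/9) = 25/81; P(data | r = 7) = (7/9)(7/9) = 49/81; P(data | r = 8) = (8/9)(8/9) = 64/81.
Weighting by the prior gives 1/6 · 1/81 = 1/486, 1/6 · 4/81 = 2/243, 1/6 · 1/9 = 1/54, 1/6 · 25/81 = 25/486, 1/6 · 49/81 = 49/486, 1/6 · 64/81 = 32/243; with total 76/243.
Hence P(r = 5 | data) = (25/486) / (76/243) = 25/152.

0.1645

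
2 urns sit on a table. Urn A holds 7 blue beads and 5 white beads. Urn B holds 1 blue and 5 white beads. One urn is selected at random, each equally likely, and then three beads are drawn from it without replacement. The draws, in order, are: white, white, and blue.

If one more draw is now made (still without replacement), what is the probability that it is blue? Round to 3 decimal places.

For each hypothesis, P(data | H) works out to: P(data | urn A) = (5/12)(4/11)(7/10) = 7/66; P(data | urn B) = (5/6)(4/5)(1/4) = 1/6.
Multiplying each by its prior: 1/2 · 7/66 = 7/132, 1/2 · 1/6 = 1/12; summing to 3/22.
Dividing through by the total gives posterior P(urn A | data) = 7/18, P(urn B | data) = 11/18.
So P(blue next | data) = Σ P(blue next | H) P(H | data) = (2/3)(7/18) + (0)(11/18) = 7/27.

0.259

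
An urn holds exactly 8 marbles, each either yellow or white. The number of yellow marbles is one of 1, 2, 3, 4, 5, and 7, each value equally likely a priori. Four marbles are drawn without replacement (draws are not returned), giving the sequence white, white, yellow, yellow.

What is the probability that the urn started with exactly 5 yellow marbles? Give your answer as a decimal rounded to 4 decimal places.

The likelihood of the observed sequence under each hypothesis: P(data | r = 1) = (7/8)(6/7)(1/6)(0/5) = 0; P(data | r = 2) = (6/8)(5/7)(2/6)(1/5) = 1/28; P(data | r = 3) = (5/8)(4/7)(3/6)(2/5) = 1/14; P(data | r = 4) = (4/8)(3/7)(4/6)(3/5) = 3/35; P(data | r = 5) = (3/8)(2/7)(5/6)(4/5) = 1/14; P(data | r = 7) = (1/8)(0/7) = 0.
The prior-weighted likelihoods are 1/6 · 0 = 0, 1/6 · 1/28 = 1/168, 1/6 · 1/14 = 1/84, 1/6 · 3/35 = 1/70, 1/6 · 1/14 = 1/84, 1/6 · 0 = 0; with total 37/840.
Hence P(r = 5 | data) = (1/84) / (37/840) = 10/37.

0.2703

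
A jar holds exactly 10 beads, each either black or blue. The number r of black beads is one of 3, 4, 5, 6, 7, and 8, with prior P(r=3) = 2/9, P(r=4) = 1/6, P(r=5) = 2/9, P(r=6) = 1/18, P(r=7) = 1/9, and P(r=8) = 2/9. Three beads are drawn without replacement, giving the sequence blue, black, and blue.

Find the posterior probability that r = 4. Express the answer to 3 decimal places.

0.243

Compute the likelihood of the observed sequence for each case: P(data | r = 3) = (7/10)(3/9)(6/8) = 0.175; P(data | r = 4) = (6/10)(4/9)(5/8) = 0.16667; P(data | r = 5) = (5/10)(5/9)(4/8) = 0.13889; P(data | r = 6) = (4/10)(6/9)(3/8) = 0.1; P(data | r = 7) = (3/10)(7/9)(2/8) = 0.058333; P(data | r = 8) = (2/10)(8/9)(1/8) = 0.022222.
The prior-weighted likelihoods are 2/9 · 0.175 = 0.038889, 1/6 · 0.16667 = 0.027778, 2/9 · 0.13889 = 0.030864, 1/18 · 0.1 = 0.0055556, 1/9 · 0.058333 = 0.0064815, 2/9 · 0.022222 = 0.0049383; summing to 0.11451.
Therefore the posterior P(r = 4 | data) = (0.027778) / (0.11451) = 0.24259.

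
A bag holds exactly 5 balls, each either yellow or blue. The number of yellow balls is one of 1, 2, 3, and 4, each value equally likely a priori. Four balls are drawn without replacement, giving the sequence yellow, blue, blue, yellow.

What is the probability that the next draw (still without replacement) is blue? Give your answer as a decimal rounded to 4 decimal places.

For each hypothesis, P(data | H) works out to: P(data | r = 1) = (1/5)(4/4)(3/3)(0/2) = 0; P(data | r = 2) = (2/5)(3/4)(2/3)(1/2) = 1/10; P(data | r = 3) = (3/5)(2/4)(1/3)(2/2) = 1/10; P(data | r = 4) = (4/5)(1/4)(0/3) = 0.
The prior-weighted likelihoods are 1/4 · 0 = 0, 1/4 · 1/10 = 1/40, 1/4 · 1/10 = 1/40, 1/4 · 0 = 0; summing to 1/20.
Normalising, the posterior is P(r = 1 | data) = 0, P(r = 2 | data) = 1/2, P(r = 3 | data) = 1/2, P(r = 4 | data) = 0.
Averaging over the posterior, P(blue next | data) = (1)(1/2) + (0)(1/2) = 1/2.

0.5000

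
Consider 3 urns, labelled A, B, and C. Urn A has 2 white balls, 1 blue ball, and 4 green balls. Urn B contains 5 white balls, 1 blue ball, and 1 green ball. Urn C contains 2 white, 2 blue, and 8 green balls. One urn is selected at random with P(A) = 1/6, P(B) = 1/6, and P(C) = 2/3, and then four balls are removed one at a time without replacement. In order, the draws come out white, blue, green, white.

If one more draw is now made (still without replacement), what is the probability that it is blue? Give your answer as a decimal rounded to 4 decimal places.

Compute the likelihood of the observed sequence for each case: P(data | urn A) = (2/7)(1/6)(4/5)(1/4) = 0.0095238; P(data | urn B) = (5/7)(1/6)(1/5)(4/4) = 0.02381; P(data | urn C) = (2/12)(2/11)(8/10)(1/9) = 0.0026936.
Multiplying each by its prior: 1/6 · 0.0095238 = 0.0015873, 1/6 · 0.02381 = 0.0039683, 2/3 · 0.0026936 = 0.0017957; summing to 0.0073513.
The posterior is then P(urn A | data) = 0.21592, P(urn B | data) = 0.5398, P(urn C | data) = 0.24427.
So P(blue next | data) = Σ P(blue next | H) P(H | data) = (0)(0.21592) + (0)(0.5398) + (1/8)(0.24427) = 0.030534.

0.0305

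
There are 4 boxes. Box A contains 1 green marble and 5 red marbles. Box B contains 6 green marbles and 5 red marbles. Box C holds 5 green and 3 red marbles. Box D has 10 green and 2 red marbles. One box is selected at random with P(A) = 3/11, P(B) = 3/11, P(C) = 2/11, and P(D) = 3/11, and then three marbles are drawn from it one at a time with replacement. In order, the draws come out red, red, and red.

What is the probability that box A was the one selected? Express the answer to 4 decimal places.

0.8123

The likelihood of the observed sequence under each hypothesis: P(data | box A) = (5/6)(5/6)(5/6) = 0.5787; P(data | box B) = (5/11)(5/11)(5/11) = 0.093914; P(data | box C) = (3/8)(3/8)(3/8) = 0.052734; P(data | box D) = (2/12)(2/12)(2/12) = 0.0046296.
The prior-weighted likelihoods are 3/11 · 0.5787 = 0.15783, 3/11 · 0.093914 = 0.025613, 2/11 · 0.052734 = 0.0095881, 3/11 · 0.0046296 = 0.0012626; summing to 0.19429.
By Bayes' rule, P(box A | data) = (0.15783) / (0.19429) = 0.81233.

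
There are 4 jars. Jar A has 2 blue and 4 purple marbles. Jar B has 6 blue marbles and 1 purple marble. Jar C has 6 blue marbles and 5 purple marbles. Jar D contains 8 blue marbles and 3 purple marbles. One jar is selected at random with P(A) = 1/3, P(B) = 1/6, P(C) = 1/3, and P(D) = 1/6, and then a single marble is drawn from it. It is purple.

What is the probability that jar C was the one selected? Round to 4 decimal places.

0.3420

The likelihood of this draw under each hypothesis: P(data | jar A) = (4/6) = 2/3; P(data | jar B) = (1/7) = 1/7; P(data | jar C) = (5/11) = 5/11; P(data | jar D) = (3/11) = 3/11.
The prior-weighted likelihoods are 1/3 · 2/3 = 2/9, 1/6 · 1/7 = 1/42, 1/3 · 5/11 = 5/33, 1/6 · 3/11 = 1/22; these sum to 307/693.
Hence P(jar C | data) = (5/33) / (307/693) = 105/307.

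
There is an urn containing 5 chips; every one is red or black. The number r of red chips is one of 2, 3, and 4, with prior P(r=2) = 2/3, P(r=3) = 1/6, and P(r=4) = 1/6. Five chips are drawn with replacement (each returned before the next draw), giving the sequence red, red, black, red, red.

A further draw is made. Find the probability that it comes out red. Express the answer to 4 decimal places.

Compute the likelihood of the observed sequence for each case: P(data | r = 2) = (2/5)(2/5)(3/5)(2/5)(2/5) = 0.01536; P(data | r = 3) = (3/5)(3/5)(2/5)(3/5)(3/5) = 0.05184; P(data | r = 4) = (4/5)(4/5)(1/5)(4/5)(4/5) = 0.08192.
Multiplying each by its prior: 2/3 · 0.01536 = 0.01024, 1/6 · 0.05184 = 0.00864, 1/6 · 0.08192 = 0.013653; with total 0.032533.
The posterior is then P(r = 2 | data) = 0.31475, P(r = 3 | data) = 0.26557, P(r = 4 | data) = 0.41967.
The predictive probability is P(red next | data) = (2/5)(0.31475) + (3/5)(0.26557) + (4/5)(0.41967) = 0.62098.

0.6210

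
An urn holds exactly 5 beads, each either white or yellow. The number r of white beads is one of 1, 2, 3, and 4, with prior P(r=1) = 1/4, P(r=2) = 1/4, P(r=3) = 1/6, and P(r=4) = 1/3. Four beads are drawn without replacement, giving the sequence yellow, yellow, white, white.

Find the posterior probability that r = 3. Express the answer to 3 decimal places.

Compute the likelihood of the observed sequence for each case: P(data | r = 1) = (4/5)(3/4)(1/3)(0/2) = 0; P(data | r = 2) = (3/5)(2/4)(2/3)(1/2) = 1/10; P(data | r = 3) = (2/5)(1/4)(3/3)(2/2) = 1/10; P(data | r = 4) = (1/5)(0/4) = 0.
Multiplying each by its prior: 1/4 · 0 = 0, 1/4 · 1/10 = 1/40, 1/6 · 1/10 = 1/60, 1/3 · 0 = 0; with total 1/24.
By Bayes' rule, P(r = 3 | data) = (1/60) / (1/24) = 2/5.

0.400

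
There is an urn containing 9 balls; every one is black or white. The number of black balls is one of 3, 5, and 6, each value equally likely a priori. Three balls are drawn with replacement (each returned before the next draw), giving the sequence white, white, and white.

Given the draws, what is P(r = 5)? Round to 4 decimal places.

Compute the likelihood of the observed sequence for each case: P(data | r = 3) = (6/9)(6/9)(6/9) = 0.2963; P(data | r = 5) = (4/9)(4/9)(4/9) = 0.087791; P(data | r = 6) = (3/9)(3/9)(3/9) = 0.037037.
Multiplying each by its prior: 1/3 · 0.2963 = 0.098765, 1/3 · 0.087791 = 0.029264, 1/3 · 0.037037 = 0.012346; with total 0.14037.
Hence P(r = 5 | data) = (0.029264) / (0.14037) = 0.20847.

0.2085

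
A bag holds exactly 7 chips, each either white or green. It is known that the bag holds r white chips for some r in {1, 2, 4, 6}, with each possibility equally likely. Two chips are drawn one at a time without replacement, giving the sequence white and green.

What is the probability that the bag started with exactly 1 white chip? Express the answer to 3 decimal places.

0.176

For each hypothesis, P(data | H) works out to: P(data | r = 1) = (1/7)(6/6) = 1/7; P(data | r = 2) = (2/7)(5/6) = 5/21; P(data | r = 4) = (4/7)(3/6) = 2/7; P(data | r = 6) = (6/7)(1/6) = 1/7.
The prior-weighted likelihoods are 1/4 · 1/7 = 1/28, 1/4 · 5/21 = 5/84, 1/4 · 2/7 = 1/14, 1/4 · 1/7 = 1/28; these sum to 17/84.
So P(r = 1 | data) = (1/28) / (17/84) = 3/17.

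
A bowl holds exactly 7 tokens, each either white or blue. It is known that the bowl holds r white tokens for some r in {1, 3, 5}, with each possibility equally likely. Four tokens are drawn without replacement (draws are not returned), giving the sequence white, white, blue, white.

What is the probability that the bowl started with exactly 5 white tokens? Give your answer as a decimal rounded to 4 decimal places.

0.8333

The likelihood of the observed sequence under each hypothesis: P(data | r = 1) = (1/7)(0/6) = 0; P(data | r = 3) = (3/7)(2/6)(4/5)(1/4) = 1/35; P(data | r = 5) = (5/7)(4/6)(2/5)(3/4) = 1/7.
The prior-weighted likelihoods are 1/3 · 0 = 0, 1/3 · 1/35 = 1/105, 1/3 · 1/7 = 1/21; these sum to 2/35.
Therefore the posterior P(r = 5 | data) = (1/21) / (2/35) = 5/6.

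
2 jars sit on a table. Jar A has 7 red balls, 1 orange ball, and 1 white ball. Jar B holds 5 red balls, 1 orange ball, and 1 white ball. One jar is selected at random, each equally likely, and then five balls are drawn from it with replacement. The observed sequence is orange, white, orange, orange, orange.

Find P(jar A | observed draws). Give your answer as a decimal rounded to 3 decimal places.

0.222

Under each hypothesis, the probability of the observed sequence is: P(data | jar A) = (1/9)(1/9)(1/9)(1/9)(1/9) = 1.6935e-05; P(data | jar B) = (1/7)(1/7)(1/7)(1/7)(1/7) = 5.9499e-05.
Weighting by the prior gives 1/2 · 1.6935e-05 = 8.4675e-06, 1/2 · 5.9499e-05 = 2.975e-05; these sum to 3.8217e-05.
Hence P(jar A | data) = (8.4675e-06) / (3.8217e-05) = 0.22156.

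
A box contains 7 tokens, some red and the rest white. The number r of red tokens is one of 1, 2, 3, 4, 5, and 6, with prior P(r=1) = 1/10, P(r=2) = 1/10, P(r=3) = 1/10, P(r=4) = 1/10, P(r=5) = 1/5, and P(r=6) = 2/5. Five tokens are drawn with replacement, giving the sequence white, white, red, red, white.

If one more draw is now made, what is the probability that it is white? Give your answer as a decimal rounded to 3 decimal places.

0.525

For each hypothesis, P(data | H) works out to: P(data | r = 1) = (6/7)(6/7)(1/7)(1/7)(6/7) = 0.012852; P(data | r = 2) = (5/7)(5/7)(2/7)(2/7)(5/7) = 0.02975; P(data | r = 3) = (4/7)(4/7)(3/7)(3/7)(4/7) = 0.034271; P(data | r = 4) = (3/7)(3/7)(4/7)(4/7)(3/7) = 0.025704; P(data | r = 5) = (2/7)(2/7)(5/7)(5/7)(2/7) = 0.0119; P(data | r = 6) = (1/7)(1/7)(6/7)(6/7)(1/7) = 0.002142.
Weighting by the prior gives 1/10 · 0.012852 = 0.0012852, 1/10 · 0.02975 = 0.002975, 1/10 · 0.034271 = 0.0034271, 1/10 · 0.025704 = 0.0025704, 1/5 · 0.0119 = 0.00238, 2/5 · 0.002142 = 0.00085679; with total 0.013494.
Normalising, the posterior is P(r = 1 | data) = 0.095238, P(r = 2 | data) = 0.22046, P(r = 3 | data) = 0.25397, P(r = 4 | data) = 0.19048, P(r = 5 | data) = 0.17637, P(r = 6 | data) = 0.063492.
Averaging over the posterior, P(white next | data) = (6/7)(0.095238) + (5/7)(0.22046) + (4/7)(0.25397) + (3/7)(0.19048) + (2/7)(0.17637) + (1/7)(0.063492) = 0.52532.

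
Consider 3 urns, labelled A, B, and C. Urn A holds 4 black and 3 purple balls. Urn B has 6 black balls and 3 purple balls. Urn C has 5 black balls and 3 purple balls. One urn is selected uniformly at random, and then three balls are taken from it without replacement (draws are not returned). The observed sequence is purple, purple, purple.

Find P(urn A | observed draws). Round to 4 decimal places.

Compute the likelihood of the observed sequence for each case: P(data | urn A) = (3/7)(2/6)(1/5) = 1/35; P(data | urn B) = (3/9)(2/8)(1/7) = 1/84; P(data | urn C) = (3/8)(2/7)(1/6) = 1/56.
Multiplying each by its prior: 1/3 · 1/35 = 1/105, 1/3 · 1/84 = 1/252, 1/3 · 1/56 = 1/168; these sum to 7/360.
Hence P(urn A | data) = (1/105) / (7/360) = 24/49.

0.4898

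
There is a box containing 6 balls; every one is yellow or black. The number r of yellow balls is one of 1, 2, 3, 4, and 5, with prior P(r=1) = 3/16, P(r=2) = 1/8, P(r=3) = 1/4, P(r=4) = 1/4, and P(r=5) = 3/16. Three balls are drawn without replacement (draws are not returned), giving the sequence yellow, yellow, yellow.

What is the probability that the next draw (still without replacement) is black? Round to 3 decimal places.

0.493

The likelihood of the observed sequence under each hypothesis: P(data | r = 1) = (1/6)(0/5) = 0; P(data | r = 2) = (2/6)(1/5)(0/4) = 0; P(data | r = 3) = (3/6)(2/5)(1/4) = 1/20; P(data | r = 4) = (4/6)(3/5)(2/4) = 1/5; P(data | r = 5) = (5/6)(4/5)(3/4) = 1/2.
Weighting by the prior gives 3/16 · 0 = 0, 1/8 · 0 = 0, 1/4 · 1/20 = 1/80, 1/4 · 1/5 = 1/20, 3/16 · 1/2 = 3/32; with total 5/32.
Dividing through by the total gives posterior P(r = 1 | data) = 0, P(r = 2 | data) = 0, P(r = 3 | data) = 2/25, P(r = 4 | data) = 8/25, P(r = 5 | data) = 3/5.
So P(black next | data) = Σ P(black next | H) P(H | data) = (1)(2/25) + (2/3)(8/25) + (1/3)(3/5) = 37/75.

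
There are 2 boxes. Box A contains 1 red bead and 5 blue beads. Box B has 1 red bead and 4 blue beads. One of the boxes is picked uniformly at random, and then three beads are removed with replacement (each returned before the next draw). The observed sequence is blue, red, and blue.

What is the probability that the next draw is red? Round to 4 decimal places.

0.1842

Under each hypothesis, the probability of the observed sequence is: P(data | box A) = (5/6)(1/6)(5/6) = 0.11574; P(data | box B) = (4/5)(1/5)(4/5) = 0.128.
The prior-weighted likelihoods are 1/2 · 0.11574 = 0.05787, 1/2 · 0.128 = 0.064; with total 0.12187.
The posterior is then P(box A | data) = 0.47485, P(box B | data) = 0.52515.
The predictive probability is P(red next | data) = (1/6)(0.47485) + (1/5)(0.52515) = 0.18417.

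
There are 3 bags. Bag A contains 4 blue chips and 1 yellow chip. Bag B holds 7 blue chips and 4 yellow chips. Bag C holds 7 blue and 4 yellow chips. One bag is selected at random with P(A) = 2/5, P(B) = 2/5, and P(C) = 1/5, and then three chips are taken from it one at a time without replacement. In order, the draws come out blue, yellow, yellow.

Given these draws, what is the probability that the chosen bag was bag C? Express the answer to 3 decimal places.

0.333

Under each hypothesis, the probability of the observed sequence is: P(data | bag A) = (4/5)(1/4)(0/3) = 0; P(data | bag B) = (7/11)(4/10)(3/9) = 14/165; P(data | bag C) = (7/11)(4/10)(3/9) = 14/165.
Weighting by the prior gives 2/5 · 0 = 0, 2/5 · 14/165 = 28/825, 1/5 · 14/165 = 14/825; with total 14/275.
Hence P(bag C | data) = (14/825) / (14/275) = 1/3.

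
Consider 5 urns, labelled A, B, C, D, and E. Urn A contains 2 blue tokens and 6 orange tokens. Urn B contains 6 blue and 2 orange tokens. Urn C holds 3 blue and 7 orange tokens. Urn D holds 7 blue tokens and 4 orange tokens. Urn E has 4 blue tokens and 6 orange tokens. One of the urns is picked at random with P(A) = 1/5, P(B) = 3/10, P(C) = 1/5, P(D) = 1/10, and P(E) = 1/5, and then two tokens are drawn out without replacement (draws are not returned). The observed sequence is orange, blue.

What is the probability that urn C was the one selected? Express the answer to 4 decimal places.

0.2006

Compute the likelihood of the observed sequence for each case: P(data | urn A) = (6/8)(2/7) = 0.21429; P(data | urn B) = (2/8)(6/7) = 0.21429; P(data | urn C) = (7/10)(3/9) = 0.23333; P(data | urn D) = (4/11)(7/10) = 0.25455; P(data | urn E) = (6/10)(4/9) = 0.26667.
Multiplying each by its prior: 1/5 · 0.21429 = 0.042857, 3/10 · 0.21429 = 0.064286, 1/5 · 0.23333 = 0.046667, 1/10 · 0.25455 = 0.025455, 1/5 · 0.26667 = 0.053333; with total 0.2326.
By Bayes' rule, P(urn C | data) = (0.046667) / (0.2326) = 0.20063.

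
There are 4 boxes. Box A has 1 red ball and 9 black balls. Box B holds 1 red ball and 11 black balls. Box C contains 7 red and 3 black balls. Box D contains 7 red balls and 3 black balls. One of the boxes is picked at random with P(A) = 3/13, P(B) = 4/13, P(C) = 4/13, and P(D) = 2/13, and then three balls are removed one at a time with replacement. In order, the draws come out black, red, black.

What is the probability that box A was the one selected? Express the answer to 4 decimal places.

0.2697

Under each hypothesis, the probability of the observed sequence is: P(data | box A) = (9/10)(1/10)(9/10) = 0.081; P(data | box B) = (11/12)(1/12)(11/12) = 0.070023; P(data | box C) = (3/10)(7/10)(3/10) = 0.063; P(data | box D) = (3/10)(7/10)(3/10) = 0.063.
The prior-weighted likelihoods are 3/13 · 0.081 = 0.018692, 4/13 · 0.070023 = 0.021546, 4/13 · 0.063 = 0.019385, 2/13 · 0.063 = 0.0096923; summing to 0.069315.
Hence P(box A | data) = (0.018692) / (0.069315) = 0.26967.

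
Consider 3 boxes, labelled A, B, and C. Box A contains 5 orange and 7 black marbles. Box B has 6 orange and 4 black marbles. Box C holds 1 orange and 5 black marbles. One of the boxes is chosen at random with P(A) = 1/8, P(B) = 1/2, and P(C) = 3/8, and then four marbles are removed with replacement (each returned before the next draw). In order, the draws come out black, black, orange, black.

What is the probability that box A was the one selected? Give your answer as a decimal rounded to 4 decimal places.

0.1573

Compute the likelihood of the observed sequence for each case: P(data | box A) = (7/12)(7/12)(5/12)(7/12) = 0.082706; P(data | box B) = (4/10)(4/10)(6/10)(4/10) = 0.0384; P(data | box C) = (5/6)(5/6)(1/6)(5/6) = 0.096451.
The prior-weighted likelihoods are 1/8 · 0.082706 = 0.010338, 1/2 · 0.0384 = 0.0192, 3/8 · 0.096451 = 0.036169; these sum to 0.065707.
By Bayes' rule, P(box A | data) = (0.010338) / (0.065707) = 0.15734.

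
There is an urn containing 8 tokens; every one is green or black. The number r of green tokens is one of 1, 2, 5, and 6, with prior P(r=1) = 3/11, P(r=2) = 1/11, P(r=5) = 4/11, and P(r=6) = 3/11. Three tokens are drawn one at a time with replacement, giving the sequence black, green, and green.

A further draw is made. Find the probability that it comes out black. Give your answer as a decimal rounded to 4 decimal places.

Under each hypothesis, the probability of the observed sequence is: P(data | r = 1) = (7/8)(1/8)(1/8) = 0.013672; P(data | r = 2) = (6/8)(2/8)(2/8) = 0.046875; P(data | r = 5) = (3/8)(5/8)(5/8) = 0.14648; P(data | r = 6) = (2/8)(6/8)(6/8) = 0.14062.
The prior-weighted likelihoods are 3/11 · 0.013672 = 0.0037287, 1/11 · 0.046875 = 0.0042614, 4/11 · 0.14648 = 0.053267, 3/11 · 0.14062 = 0.038352; these sum to 0.099609.
The posterior is then P(r = 1 | data) = 0.037433, P(r = 2 | data) = 0.042781, P(r = 5 | data) = 0.53476, P(r = 6 | data) = 0.38503.
The predictive probability is P(black next | data) = (7/8)(0.037433) + (3/4)(0.042781) + (3/8)(0.53476) + (1/4)(0.38503) = 0.36163.

0.3616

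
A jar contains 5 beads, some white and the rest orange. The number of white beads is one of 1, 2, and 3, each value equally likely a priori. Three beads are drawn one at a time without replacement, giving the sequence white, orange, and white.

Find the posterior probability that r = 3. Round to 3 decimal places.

For each hypothesis, P(data | H) works out to: P(data | r = 1) = (1/5)(4/4)(0/3) = 0; P(data | r = 2) = (2/5)(3/4)(1/3) = 1/10; P(data | r = 3) = (3/5)(2/4)(2/3) = 1/5.
The prior-weighted likelihoods are 1/3 · 0 = 0, 1/3 · 1/10 = 1/30, 1/3 · 1/5 = 1/15; summing to 1/10.
So P(r = 3 | data) = (1/15) / (1/10) = 2/3.

0.667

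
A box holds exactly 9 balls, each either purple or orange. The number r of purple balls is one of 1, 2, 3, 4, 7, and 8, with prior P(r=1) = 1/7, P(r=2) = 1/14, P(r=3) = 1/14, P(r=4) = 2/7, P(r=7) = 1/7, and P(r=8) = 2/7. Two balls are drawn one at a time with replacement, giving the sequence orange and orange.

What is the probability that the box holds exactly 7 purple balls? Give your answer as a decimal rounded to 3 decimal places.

The likelihood of the observed sequence under each hypothesis: P(data | r = 1) = (8/9)(8/9) = 0.79012; P(data | r = 2) = (7/9)(7/9) = 0.60494; P(data | r = 3) = (6/9)(6/9) = 0.44444; P(data | r = 4) = (5/9)(5/9) = 0.30864; P(data | r = 7) = (2/9)(2/9) = 0.049383; P(data | r = 8) = (1/9)(1/9) = 0.012346.
The prior-weighted likelihoods are 1/7 · 0.79012 = 0.11287, 1/14 · 0.60494 = 0.04321, 1/14 · 0.44444 = 0.031746, 2/7 · 0.30864 = 0.088183, 1/7 · 0.049383 = 0.0070547, 2/7 · 0.012346 = 0.0035273; summing to 0.2866.
Hence P(r = 7 | data) = (0.0070547) / (0.2866) = 0.024615.

0.025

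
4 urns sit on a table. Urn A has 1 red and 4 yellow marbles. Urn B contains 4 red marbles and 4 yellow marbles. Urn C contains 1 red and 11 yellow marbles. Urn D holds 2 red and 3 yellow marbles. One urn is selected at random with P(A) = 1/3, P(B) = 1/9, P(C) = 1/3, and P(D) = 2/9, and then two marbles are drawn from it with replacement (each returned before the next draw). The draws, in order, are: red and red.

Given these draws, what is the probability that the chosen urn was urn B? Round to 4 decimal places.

Compute the likelihood of the observed sequence for each case: P(data | urn A) = (1/5)(1/5) = 0.04; P(data | urn B) = (4/8)(4/8) = 0.25; P(data | urn C) = (1/12)(1/12) = 0.0069444; P(data | urn D) = (2/5)(2/5) = 0.16.
The prior-weighted likelihoods are 1/3 · 0.04 = 0.013333, 1/9 · 0.25 = 0.027778, 1/3 · 0.0069444 = 0.0023148, 2/9 · 0.16 = 0.035556; with total 0.078981.
Hence P(urn B | data) = (0.027778) / (0.078981) = 0.3517.

0.3517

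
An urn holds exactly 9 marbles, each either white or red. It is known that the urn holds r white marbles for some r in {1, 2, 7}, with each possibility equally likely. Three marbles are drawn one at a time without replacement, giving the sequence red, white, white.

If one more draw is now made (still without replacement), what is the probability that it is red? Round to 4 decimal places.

Under each hypothesis, the probability of the observed sequence is: P(data | r = 1) = (8/9)(1/8)(0/7) = 0; P(data | r = 2) = (7/9)(2/8)(1/7) = 1/36; P(data | r = 7) = (2/9)(7/8)(6/7) = 1/6.
Multiplying each by its prior: 1/3 · 0 = 0, 1/3 · 1/36 = 1/108, 1/3 · 1/6 = 1/18; summing to 7/108.
The posterior is then P(r = 1 | data) = 0, P(r = 2 | data) = 1/7, P(r = 7 | data) = 6/7.
Averaging over the posterior, P(red next | data) = (1)(1/7) + (1/6)(6/7) = 2/7.

0.2857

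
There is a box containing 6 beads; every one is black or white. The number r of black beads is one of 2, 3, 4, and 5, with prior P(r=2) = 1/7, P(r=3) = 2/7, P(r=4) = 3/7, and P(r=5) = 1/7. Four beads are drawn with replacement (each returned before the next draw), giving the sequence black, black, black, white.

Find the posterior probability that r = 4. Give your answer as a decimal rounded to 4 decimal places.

0.5462

Compute the likelihood of the observed sequence for each case: P(data | r = 2) = (2/6)(2/6)(2/6)(4/6) = 0.024691; P(data | r = 3) = (3/6)(3/6)(3/6)(3/6) = 0.0625; P(data | r = 4) = (4/6)(4/6)(4/6)(2/6) = 0.098765; P(data | r = 5) = (5/6)(5/6)(5/6)(1/6) = 0.096451.
The prior-weighted likelihoods are 1/7 · 0.024691 = 0.0035273, 2/7 · 0.0625 = 0.017857, 3/7 · 0.098765 = 0.042328, 1/7 · 0.096451 = 0.013779; these sum to 0.077491.
By Bayes' rule, P(r = 4 | data) = (0.042328) / (0.077491) = 0.54623.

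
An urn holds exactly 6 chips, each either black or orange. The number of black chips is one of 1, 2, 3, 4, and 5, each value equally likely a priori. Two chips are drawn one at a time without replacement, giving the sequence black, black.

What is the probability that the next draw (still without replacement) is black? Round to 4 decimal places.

For each hypothesis, P(data | H) works out to: P(data | r = 1) = (1/6)(0/5) = 0; P(data | r = 2) = (2/6)(1/5) = 1/15; P(data | r = 3) = (3/6)(2/5) = 1/5; P(data | r = 4) = (4/6)(3/5) = 2/5; P(data | r = 5) = (5/6)(4/5) = 2/3.
The prior-weighted likelihoods are 1/5 · 0 = 0, 1/5 · 1/15 = 1/75, 1/5 · 1/5 = 1/25, 1/5 · 2/5 = 2/25, 1/5 · 2/3 = 2/15; with total 4/15.
Normalising, the posterior is P(r = 1 | data) = 0, P(r = 2 | data) = 1/20, P(r = 3 | data) = 3/20, P(r = 4 | data) = 3/10, P(r = 5 | data) = 1/2.
So P(black next | data) = Σ P(black next | H) P(H | data) = (0)(1/20) + (1/4)(3/20) + (1/2)(3/10) + (3/4)(1/2) = 9/16.

0.5625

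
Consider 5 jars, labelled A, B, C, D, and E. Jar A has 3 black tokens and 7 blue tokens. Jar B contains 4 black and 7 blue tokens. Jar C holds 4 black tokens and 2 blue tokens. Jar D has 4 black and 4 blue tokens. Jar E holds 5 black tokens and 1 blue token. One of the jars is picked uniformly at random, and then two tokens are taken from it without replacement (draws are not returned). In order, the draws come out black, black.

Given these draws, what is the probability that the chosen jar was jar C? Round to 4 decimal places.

0.2746

Under each hypothesis, the probability of the observed sequence is: P(data | jar A) = (3/10)(2/9) = 0.066667; P(data | jar B) = (4/11)(3/10) = 0.10909; P(data | jar C) = (4/6)(3/5) = 0.4; P(data | jar D) = (4/8)(3/7) = 0.21429; P(data | jar E) = (5/6)(4/5) = 0.66667.
Multiplying each by its prior: 1/5 · 0.066667 = 0.013333, 1/5 · 0.10909 = 0.021818, 1/5 · 0.4 = 0.08, 1/5 · 0.21429 = 0.042857, 1/5 · 0.66667 = 0.13333; with total 0.29134.
Therefore the posterior P(jar C | data) = (0.08) / (0.29134) = 0.27459.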